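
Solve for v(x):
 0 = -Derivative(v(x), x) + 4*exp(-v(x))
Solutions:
 v(x) = log(C1 + 4*x)


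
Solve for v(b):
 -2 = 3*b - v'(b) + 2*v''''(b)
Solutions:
 v(b) = C1 + C4*exp(2^(2/3)*b/2) + 3*b^2/2 + 2*b + (C2*sin(2^(2/3)*sqrt(3)*b/4) + C3*cos(2^(2/3)*sqrt(3)*b/4))*exp(-2^(2/3)*b/4)


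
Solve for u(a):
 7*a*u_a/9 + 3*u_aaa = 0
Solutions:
 u(a) = C1 + Integral(C2*airyai(-7^(1/3)*a/3) + C3*airybi(-7^(1/3)*a/3), a)


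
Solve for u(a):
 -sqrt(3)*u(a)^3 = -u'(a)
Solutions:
 u(a) = -sqrt(2)*sqrt(-1/(C1 + sqrt(3)*a))/2
 u(a) = sqrt(2)*sqrt(-1/(C1 + sqrt(3)*a))/2


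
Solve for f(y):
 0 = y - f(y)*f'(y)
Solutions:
 f(y) = -sqrt(C1 + y^2)
 f(y) = sqrt(C1 + y^2)


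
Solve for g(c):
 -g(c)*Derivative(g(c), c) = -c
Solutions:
 g(c) = -sqrt(C1 + c^2)
 g(c) = sqrt(C1 + c^2)


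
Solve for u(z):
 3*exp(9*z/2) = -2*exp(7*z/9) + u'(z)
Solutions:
 u(z) = C1 + 18*exp(7*z/9)/7 + 2*exp(9*z/2)/3


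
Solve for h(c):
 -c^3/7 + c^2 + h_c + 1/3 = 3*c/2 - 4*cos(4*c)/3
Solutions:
 h(c) = C1 + c^4/28 - c^3/3 + 3*c^2/4 - c/3 - sin(4*c)/3


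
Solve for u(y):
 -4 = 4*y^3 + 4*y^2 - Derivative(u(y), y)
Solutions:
 u(y) = C1 + y^4 + 4*y^3/3 + 4*y


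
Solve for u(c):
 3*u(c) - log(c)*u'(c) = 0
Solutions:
 u(c) = C1*exp(3*li(c))


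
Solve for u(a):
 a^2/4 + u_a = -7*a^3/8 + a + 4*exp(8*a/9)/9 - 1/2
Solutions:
 u(a) = C1 - 7*a^4/32 - a^3/12 + a^2/2 - a/2 + exp(8*a/9)/2


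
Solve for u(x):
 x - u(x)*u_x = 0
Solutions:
 u(x) = -sqrt(C1 + x^2)
 u(x) = sqrt(C1 + x^2)


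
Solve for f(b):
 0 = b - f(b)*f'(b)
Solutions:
 f(b) = -sqrt(C1 + b^2)
 f(b) = sqrt(C1 + b^2)


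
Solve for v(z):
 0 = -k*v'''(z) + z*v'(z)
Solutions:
 v(z) = C1 + Integral(C2*airyai(z*(1/k)^(1/3)) + C3*airybi(z*(1/k)^(1/3)), z)


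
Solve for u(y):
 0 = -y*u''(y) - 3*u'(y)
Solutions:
 u(y) = C1 + C2/y^2


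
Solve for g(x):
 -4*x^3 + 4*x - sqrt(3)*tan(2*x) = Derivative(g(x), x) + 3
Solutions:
 g(x) = C1 - x^4 + 2*x^2 - 3*x + sqrt(3)*log(cos(2*x))/2


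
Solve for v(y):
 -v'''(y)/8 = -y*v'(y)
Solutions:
 v(y) = C1 + Integral(C2*airyai(2*y) + C3*airybi(2*y), y)


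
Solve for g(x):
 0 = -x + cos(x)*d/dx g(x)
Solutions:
 g(x) = C1 + Integral(x/cos(x), x)


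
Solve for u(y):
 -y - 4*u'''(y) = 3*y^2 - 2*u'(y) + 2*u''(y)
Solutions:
 u(y) = C1 + C2*exp(-y) + C3*exp(y/2) + y^3/2 + 7*y^2/4 + 19*y/2


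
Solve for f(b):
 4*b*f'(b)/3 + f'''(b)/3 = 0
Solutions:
 f(b) = C1 + Integral(C2*airyai(-2^(2/3)*b) + C3*airybi(-2^(2/3)*b), b)


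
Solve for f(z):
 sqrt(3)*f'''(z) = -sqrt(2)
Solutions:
 f(z) = C1 + C2*z + C3*z^2 - sqrt(6)*z^3/18


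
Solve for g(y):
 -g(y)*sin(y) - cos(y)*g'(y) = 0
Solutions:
 g(y) = C1*cos(y)


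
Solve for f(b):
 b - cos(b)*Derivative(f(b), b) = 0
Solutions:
 f(b) = C1 + Integral(b/cos(b), b)


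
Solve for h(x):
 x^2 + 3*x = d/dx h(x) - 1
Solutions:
 h(x) = C1 + x^3/3 + 3*x^2/2 + x


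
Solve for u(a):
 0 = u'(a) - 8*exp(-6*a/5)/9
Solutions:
 u(a) = C1 - 20*exp(-6*a/5)/27


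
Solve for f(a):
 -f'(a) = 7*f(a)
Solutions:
 f(a) = C1*exp(-7*a)


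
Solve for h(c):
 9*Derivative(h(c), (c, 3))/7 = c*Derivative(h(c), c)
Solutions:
 h(c) = C1 + Integral(C2*airyai(21^(1/3)*c/3) + C3*airybi(21^(1/3)*c/3), c)


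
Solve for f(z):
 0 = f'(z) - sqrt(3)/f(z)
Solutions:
 f(z) = -sqrt(C1 + 2*sqrt(3)*z)
 f(z) = sqrt(C1 + 2*sqrt(3)*z)


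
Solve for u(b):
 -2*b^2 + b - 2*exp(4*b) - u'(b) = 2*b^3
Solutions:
 u(b) = C1 - b^4/2 - 2*b^3/3 + b^2/2 - exp(4*b)/2


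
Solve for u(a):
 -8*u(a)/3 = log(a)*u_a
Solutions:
 u(a) = C1*exp(-8*li(a)/3)


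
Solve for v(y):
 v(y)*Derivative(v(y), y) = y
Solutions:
 v(y) = -sqrt(C1 + y^2)
 v(y) = sqrt(C1 + y^2)


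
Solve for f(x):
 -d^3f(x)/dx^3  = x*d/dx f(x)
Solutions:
 f(x) = C1 + Integral(C2*airyai(-x) + C3*airybi(-x), x)


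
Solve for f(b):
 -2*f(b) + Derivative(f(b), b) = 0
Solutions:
 f(b) = C1*exp(2*b)


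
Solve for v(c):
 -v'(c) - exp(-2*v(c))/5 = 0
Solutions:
 v(c) = log(-sqrt(C1 - 10*c)) - log(5)
 v(c) = log(C1 - 10*c)/2 - log(5)


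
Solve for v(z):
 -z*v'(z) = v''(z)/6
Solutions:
 v(z) = C1 + C2*erf(sqrt(3)*z)


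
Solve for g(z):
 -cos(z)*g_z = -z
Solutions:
 g(z) = C1 + Integral(z/cos(z), z)


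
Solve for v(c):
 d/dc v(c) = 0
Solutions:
 v(c) = C1


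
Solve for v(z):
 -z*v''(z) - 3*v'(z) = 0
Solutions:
 v(z) = C1 + C2/z^2


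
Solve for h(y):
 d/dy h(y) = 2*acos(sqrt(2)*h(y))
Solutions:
 Integral(1/acos(sqrt(2)*_y), (_y, h(y))) = C1 + 2*y


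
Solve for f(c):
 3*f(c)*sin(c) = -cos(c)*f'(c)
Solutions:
 f(c) = C1*cos(c)^3


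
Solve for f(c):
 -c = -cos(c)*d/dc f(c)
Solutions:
 f(c) = C1 + Integral(c/cos(c), c)


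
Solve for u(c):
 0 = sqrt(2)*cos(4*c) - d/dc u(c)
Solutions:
 u(c) = C1 + sqrt(2)*sin(4*c)/4


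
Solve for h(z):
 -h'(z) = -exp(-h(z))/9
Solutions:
 h(z) = log(C1 + z/9)


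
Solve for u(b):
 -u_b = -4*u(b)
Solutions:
 u(b) = C1*exp(4*b)


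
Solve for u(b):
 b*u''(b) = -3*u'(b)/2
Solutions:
 u(b) = C1 + C2/sqrt(b)


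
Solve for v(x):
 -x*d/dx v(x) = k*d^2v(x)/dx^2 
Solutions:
 v(x) = C1 + C2*sqrt(k)*erf(sqrt(2)*x*sqrt(1/k)/2)


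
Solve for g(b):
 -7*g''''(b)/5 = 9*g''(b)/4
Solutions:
 g(b) = C1 + C2*b + C3*sin(3*sqrt(35)*b/14) + C4*cos(3*sqrt(35)*b/14)


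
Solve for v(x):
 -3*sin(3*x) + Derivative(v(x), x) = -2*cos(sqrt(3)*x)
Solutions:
 v(x) = C1 - 2*sqrt(3)*sin(sqrt(3)*x)/3 - cos(3*x)


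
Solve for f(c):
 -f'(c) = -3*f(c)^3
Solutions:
 f(c) = -sqrt(2)*sqrt(-1/(C1 + 3*c))/2
 f(c) = sqrt(2)*sqrt(-1/(C1 + 3*c))/2


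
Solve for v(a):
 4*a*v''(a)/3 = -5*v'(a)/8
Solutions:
 v(a) = C1 + C2*a^(17/32)


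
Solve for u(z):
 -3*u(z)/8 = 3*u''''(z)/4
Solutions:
 u(z) = (C1*sin(2^(1/4)*z/2) + C2*cos(2^(1/4)*z/2))*exp(-2^(1/4)*z/2) + (C3*sin(2^(1/4)*z/2) + C4*cos(2^(1/4)*z/2))*exp(2^(1/4)*z/2)


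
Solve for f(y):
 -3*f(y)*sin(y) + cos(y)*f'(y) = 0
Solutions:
 f(y) = C1/cos(y)^3


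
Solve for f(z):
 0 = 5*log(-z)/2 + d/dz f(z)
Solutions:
 f(z) = C1 - 5*z*log(-z)/2 + 5*z/2


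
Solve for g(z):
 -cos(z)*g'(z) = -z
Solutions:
 g(z) = C1 + Integral(z/cos(z), z)


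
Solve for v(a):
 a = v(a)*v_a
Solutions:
 v(a) = -sqrt(C1 + a^2)
 v(a) = sqrt(C1 + a^2)


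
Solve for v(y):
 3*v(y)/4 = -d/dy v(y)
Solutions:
 v(y) = C1*exp(-3*y/4)


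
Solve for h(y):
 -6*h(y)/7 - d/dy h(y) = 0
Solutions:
 h(y) = C1*exp(-6*y/7)


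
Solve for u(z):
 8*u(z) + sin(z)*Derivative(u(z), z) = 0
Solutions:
 u(z) = C1*(cos(z)^4 + 4*cos(z)^3 + 6*cos(z)^2 + 4*cos(z) + 1)/(cos(z)^4 - 4*cos(z)^3 + 6*cos(z)^2 - 4*cos(z) + 1)


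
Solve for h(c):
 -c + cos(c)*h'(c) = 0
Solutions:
 h(c) = C1 + Integral(c/cos(c), c)


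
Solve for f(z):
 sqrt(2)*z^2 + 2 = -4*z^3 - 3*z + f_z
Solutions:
 f(z) = C1 + z^4 + sqrt(2)*z^3/3 + 3*z^2/2 + 2*z


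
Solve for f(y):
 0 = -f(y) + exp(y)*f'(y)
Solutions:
 f(y) = C1*exp(-exp(-y))


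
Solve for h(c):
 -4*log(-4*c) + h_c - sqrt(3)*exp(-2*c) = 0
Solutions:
 h(c) = C1 + 4*c*log(-c) + 4*c*(-1 + 2*log(2)) - sqrt(3)*exp(-2*c)/2


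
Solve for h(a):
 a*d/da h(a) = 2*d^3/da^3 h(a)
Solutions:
 h(a) = C1 + Integral(C2*airyai(2^(2/3)*a/2) + C3*airybi(2^(2/3)*a/2), a)


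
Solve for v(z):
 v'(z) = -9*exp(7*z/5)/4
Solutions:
 v(z) = C1 - 45*exp(7*z/5)/28


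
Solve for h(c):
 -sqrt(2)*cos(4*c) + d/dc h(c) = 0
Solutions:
 h(c) = C1 + sqrt(2)*sin(4*c)/4


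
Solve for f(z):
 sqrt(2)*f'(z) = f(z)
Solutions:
 f(z) = C1*exp(sqrt(2)*z/2)


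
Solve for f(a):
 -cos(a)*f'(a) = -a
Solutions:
 f(a) = C1 + Integral(a/cos(a), a)


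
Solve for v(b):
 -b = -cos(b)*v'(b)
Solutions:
 v(b) = C1 + Integral(b/cos(b), b)


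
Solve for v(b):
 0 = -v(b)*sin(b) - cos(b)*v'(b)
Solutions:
 v(b) = C1*cos(b)


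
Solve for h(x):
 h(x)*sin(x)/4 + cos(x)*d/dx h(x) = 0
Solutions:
 h(x) = C1*cos(x)^(1/4)


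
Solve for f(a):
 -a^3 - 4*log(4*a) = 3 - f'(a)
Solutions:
 f(a) = C1 + a^4/4 + 4*a*log(a) - a + a*log(256)


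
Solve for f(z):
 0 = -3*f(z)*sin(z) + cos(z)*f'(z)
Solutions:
 f(z) = C1/cos(z)^3


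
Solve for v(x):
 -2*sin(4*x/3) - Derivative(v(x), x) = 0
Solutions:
 v(x) = C1 + 3*cos(4*x/3)/2


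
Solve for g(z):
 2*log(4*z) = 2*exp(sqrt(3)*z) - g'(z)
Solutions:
 g(z) = C1 - 2*z*log(z) + 2*z*(1 - 2*log(2)) + 2*sqrt(3)*exp(sqrt(3)*z)/3


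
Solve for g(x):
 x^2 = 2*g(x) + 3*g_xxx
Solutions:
 g(x) = C3*exp(-2^(1/3)*3^(2/3)*x/3) + x^2/2 + (C1*sin(2^(1/3)*3^(1/6)*x/2) + C2*cos(2^(1/3)*3^(1/6)*x/2))*exp(2^(1/3)*3^(2/3)*x/6)


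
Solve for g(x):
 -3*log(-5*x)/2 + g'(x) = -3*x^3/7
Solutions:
 g(x) = C1 - 3*x^4/28 + 3*x*log(-x)/2 + 3*x*(-1 + log(5))/2


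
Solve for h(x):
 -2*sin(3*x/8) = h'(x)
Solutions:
 h(x) = C1 + 16*cos(3*x/8)/3


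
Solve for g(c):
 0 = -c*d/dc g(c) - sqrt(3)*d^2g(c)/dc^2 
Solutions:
 g(c) = C1 + C2*erf(sqrt(2)*3^(3/4)*c/6)


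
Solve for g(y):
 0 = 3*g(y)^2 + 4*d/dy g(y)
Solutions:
 g(y) = 4/(C1 + 3*y)


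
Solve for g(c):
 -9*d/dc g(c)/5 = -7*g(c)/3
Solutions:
 g(c) = C1*exp(35*c/27)


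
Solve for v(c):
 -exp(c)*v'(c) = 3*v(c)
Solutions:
 v(c) = C1*exp(3*exp(-c))


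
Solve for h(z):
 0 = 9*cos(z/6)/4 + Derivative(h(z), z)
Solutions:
 h(z) = C1 - 27*sin(z/6)/2


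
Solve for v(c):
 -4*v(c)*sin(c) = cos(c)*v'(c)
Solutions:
 v(c) = C1*cos(c)^4


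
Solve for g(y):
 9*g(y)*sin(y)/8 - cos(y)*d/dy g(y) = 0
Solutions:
 g(y) = C1/cos(y)^(9/8)


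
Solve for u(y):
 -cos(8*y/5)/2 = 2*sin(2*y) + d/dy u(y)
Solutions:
 u(y) = C1 - 5*sin(8*y/5)/16 + cos(2*y)


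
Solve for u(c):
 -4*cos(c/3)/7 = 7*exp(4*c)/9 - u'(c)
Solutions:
 u(c) = C1 + 7*exp(4*c)/36 + 12*sin(c/3)/7


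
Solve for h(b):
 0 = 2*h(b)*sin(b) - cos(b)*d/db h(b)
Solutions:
 h(b) = C1/cos(b)^2


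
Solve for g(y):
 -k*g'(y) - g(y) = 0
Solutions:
 g(y) = C1*exp(-y/k)


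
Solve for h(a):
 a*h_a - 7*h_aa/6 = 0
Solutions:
 h(a) = C1 + C2*erfi(sqrt(21)*a/7)


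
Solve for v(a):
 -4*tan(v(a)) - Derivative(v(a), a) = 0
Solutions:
 v(a) = pi - asin(C1*exp(-4*a))
 v(a) = asin(C1*exp(-4*a))


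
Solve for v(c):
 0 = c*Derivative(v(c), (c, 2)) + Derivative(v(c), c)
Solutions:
 v(c) = C1 + C2*log(c)


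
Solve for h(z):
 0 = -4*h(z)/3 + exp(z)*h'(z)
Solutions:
 h(z) = C1*exp(-4*exp(-z)/3)


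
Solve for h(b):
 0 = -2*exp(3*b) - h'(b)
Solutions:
 h(b) = C1 - 2*exp(3*b)/3


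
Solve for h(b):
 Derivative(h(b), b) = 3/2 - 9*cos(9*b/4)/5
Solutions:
 h(b) = C1 + 3*b/2 - 4*sin(9*b/4)/5


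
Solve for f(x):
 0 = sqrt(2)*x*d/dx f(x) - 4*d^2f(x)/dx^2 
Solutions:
 f(x) = C1 + C2*erfi(2^(3/4)*x/4)


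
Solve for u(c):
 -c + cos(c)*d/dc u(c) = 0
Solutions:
 u(c) = C1 + Integral(c/cos(c), c)


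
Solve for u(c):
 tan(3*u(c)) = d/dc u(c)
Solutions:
 u(c) = -asin(C1*exp(3*c))/3 + pi/3
 u(c) = asin(C1*exp(3*c))/3


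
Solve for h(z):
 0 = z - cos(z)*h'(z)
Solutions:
 h(z) = C1 + Integral(z/cos(z), z)


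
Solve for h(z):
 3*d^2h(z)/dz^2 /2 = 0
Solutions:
 h(z) = C1 + C2*z


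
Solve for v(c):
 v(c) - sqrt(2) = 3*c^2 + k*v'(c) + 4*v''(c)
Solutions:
 v(c) = C1*exp(c*(-k + sqrt(k^2 + 16))/8) + C2*exp(-c*(k + sqrt(k^2 + 16))/8) + 3*c^2 + 6*c*k + 6*k^2 + sqrt(2) + 24


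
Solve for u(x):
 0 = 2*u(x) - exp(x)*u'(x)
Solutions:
 u(x) = C1*exp(-2*exp(-x))


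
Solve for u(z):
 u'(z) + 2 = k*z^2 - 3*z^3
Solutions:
 u(z) = C1 + k*z^3/3 - 3*z^4/4 - 2*z


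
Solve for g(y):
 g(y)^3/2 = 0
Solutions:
 g(y) = 0


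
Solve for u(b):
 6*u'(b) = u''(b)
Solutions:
 u(b) = C1 + C2*exp(6*b)


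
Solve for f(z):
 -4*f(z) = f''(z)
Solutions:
 f(z) = C1*sin(2*z) + C2*cos(2*z)


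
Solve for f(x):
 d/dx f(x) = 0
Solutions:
 f(x) = C1


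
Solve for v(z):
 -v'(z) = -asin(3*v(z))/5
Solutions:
 Integral(1/asin(3*_y), (_y, v(z))) = C1 + z/5


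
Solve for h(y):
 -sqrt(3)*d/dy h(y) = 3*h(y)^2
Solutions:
 h(y) = 1/(C1 + sqrt(3)*y)


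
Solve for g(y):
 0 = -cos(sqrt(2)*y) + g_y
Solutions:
 g(y) = C1 + sqrt(2)*sin(sqrt(2)*y)/2


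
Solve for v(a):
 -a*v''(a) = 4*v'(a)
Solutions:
 v(a) = C1 + C2/a^3


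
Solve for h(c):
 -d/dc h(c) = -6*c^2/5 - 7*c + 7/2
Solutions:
 h(c) = C1 + 2*c^3/5 + 7*c^2/2 - 7*c/2


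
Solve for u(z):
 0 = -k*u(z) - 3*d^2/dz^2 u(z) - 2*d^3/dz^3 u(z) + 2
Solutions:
 u(z) = C1*exp(-z*((2*k + sqrt((2*k + 1)^2 - 1) + 1)^(1/3) + 1 + (2*k + sqrt((2*k + 1)^2 - 1) + 1)^(-1/3))/2) + C2*exp(z*((2*k + sqrt((2*k + 1)^2 - 1) + 1)^(1/3)/4 - sqrt(3)*I*(2*k + sqrt((2*k + 1)^2 - 1) + 1)^(1/3)/4 - 1/2 - 1/((-1 + sqrt(3)*I)*(2*k + sqrt((2*k + 1)^2 - 1) + 1)^(1/3)))) + C3*exp(z*((2*k + sqrt((2*k + 1)^2 - 1) + 1)^(1/3)/4 + sqrt(3)*I*(2*k + sqrt((2*k + 1)^2 - 1) + 1)^(1/3)/4 - 1/2 + 1/((1 + sqrt(3)*I)*(2*k + sqrt((2*k + 1)^2 - 1) + 1)^(1/3)))) + 2/k


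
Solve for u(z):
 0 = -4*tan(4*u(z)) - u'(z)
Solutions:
 u(z) = -asin(C1*exp(-16*z))/4 + pi/4
 u(z) = asin(C1*exp(-16*z))/4


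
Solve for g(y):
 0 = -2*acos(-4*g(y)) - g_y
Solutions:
 Integral(1/acos(-4*_y), (_y, g(y))) = C1 - 2*y


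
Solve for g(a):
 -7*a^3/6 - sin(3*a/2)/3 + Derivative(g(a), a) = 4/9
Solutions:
 g(a) = C1 + 7*a^4/24 + 4*a/9 - 2*cos(3*a/2)/9


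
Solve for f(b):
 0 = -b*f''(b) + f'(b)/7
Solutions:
 f(b) = C1 + C2*b^(8/7)


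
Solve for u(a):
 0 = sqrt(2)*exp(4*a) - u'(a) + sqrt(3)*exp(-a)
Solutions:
 u(a) = C1 + sqrt(2)*exp(4*a)/4 - sqrt(3)*exp(-a)


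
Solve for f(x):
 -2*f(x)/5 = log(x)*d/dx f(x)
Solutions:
 f(x) = C1*exp(-2*li(x)/5)


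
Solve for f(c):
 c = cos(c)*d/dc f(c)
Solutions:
 f(c) = C1 + Integral(c/cos(c), c)


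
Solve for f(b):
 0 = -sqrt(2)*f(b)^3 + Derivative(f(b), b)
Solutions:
 f(b) = -sqrt(2)*sqrt(-1/(C1 + sqrt(2)*b))/2
 f(b) = sqrt(2)*sqrt(-1/(C1 + sqrt(2)*b))/2


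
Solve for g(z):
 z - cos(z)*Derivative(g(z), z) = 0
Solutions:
 g(z) = C1 + Integral(z/cos(z), z)


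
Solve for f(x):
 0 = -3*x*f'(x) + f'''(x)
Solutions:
 f(x) = C1 + Integral(C2*airyai(3^(1/3)*x) + C3*airybi(3^(1/3)*x), x)


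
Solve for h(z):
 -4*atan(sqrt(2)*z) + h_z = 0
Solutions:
 h(z) = C1 + 4*z*atan(sqrt(2)*z) - sqrt(2)*log(2*z^2 + 1)


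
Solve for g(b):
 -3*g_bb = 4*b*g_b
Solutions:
 g(b) = C1 + C2*erf(sqrt(6)*b/3)


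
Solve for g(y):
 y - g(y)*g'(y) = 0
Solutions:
 g(y) = -sqrt(C1 + y^2)
 g(y) = sqrt(C1 + y^2)


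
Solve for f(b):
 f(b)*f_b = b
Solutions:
 f(b) = -sqrt(C1 + b^2)
 f(b) = sqrt(C1 + b^2)


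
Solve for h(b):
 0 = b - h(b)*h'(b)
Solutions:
 h(b) = -sqrt(C1 + b^2)
 h(b) = sqrt(C1 + b^2)


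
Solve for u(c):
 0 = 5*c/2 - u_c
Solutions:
 u(c) = C1 + 5*c^2/4


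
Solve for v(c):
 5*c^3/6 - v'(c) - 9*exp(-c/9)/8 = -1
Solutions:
 v(c) = C1 + 5*c^4/24 + c + 81*exp(-c/9)/8


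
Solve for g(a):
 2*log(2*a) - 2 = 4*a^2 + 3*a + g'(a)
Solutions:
 g(a) = C1 - 4*a^3/3 - 3*a^2/2 + 2*a*log(a) - 4*a + 2*a*log(2)


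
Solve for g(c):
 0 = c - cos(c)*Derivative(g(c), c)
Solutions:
 g(c) = C1 + Integral(c/cos(c), c)


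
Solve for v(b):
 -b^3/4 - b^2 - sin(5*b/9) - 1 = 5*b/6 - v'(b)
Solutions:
 v(b) = C1 + b^4/16 + b^3/3 + 5*b^2/12 + b - 9*cos(5*b/9)/5


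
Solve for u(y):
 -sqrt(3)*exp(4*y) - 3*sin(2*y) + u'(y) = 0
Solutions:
 u(y) = C1 + sqrt(3)*exp(4*y)/4 - 3*cos(2*y)/2


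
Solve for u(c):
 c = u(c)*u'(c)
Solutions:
 u(c) = -sqrt(C1 + c^2)
 u(c) = sqrt(C1 + c^2)


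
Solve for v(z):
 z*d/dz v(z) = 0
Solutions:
 v(z) = C1


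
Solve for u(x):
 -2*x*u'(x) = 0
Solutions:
 u(x) = C1


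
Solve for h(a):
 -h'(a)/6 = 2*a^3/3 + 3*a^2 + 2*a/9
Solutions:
 h(a) = C1 - a^4 - 6*a^3 - 2*a^2/3


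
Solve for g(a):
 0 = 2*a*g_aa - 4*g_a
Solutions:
 g(a) = C1 + C2*a^3


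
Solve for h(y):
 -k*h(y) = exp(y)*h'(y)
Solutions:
 h(y) = C1*exp(k*exp(-y))


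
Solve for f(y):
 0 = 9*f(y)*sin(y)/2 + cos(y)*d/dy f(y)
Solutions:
 f(y) = C1*cos(y)^(9/2)


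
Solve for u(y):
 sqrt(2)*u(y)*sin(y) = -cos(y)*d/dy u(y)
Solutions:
 u(y) = C1*cos(y)^(sqrt(2))


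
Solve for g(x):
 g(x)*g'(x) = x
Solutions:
 g(x) = -sqrt(C1 + x^2)
 g(x) = sqrt(C1 + x^2)


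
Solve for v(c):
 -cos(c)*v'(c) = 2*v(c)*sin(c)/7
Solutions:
 v(c) = C1*cos(c)^(2/7)


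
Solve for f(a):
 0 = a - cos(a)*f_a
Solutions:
 f(a) = C1 + Integral(a/cos(a), a)


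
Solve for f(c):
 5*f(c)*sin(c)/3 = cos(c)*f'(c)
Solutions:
 f(c) = C1/cos(c)^(5/3)


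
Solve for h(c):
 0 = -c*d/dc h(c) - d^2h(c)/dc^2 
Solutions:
 h(c) = C1 + C2*erf(sqrt(2)*c/2)


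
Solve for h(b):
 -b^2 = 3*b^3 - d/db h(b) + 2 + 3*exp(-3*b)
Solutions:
 h(b) = C1 + 3*b^4/4 + b^3/3 + 2*b - exp(-3*b)


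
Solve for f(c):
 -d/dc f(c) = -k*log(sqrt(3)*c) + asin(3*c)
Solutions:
 f(c) = C1 + c*k*(log(c) - 1) + c*k*log(3)/2 - c*asin(3*c) - sqrt(1 - 9*c^2)/3


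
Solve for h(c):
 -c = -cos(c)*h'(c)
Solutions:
 h(c) = C1 + Integral(c/cos(c), c)


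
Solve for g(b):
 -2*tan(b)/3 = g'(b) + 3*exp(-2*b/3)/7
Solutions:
 g(b) = C1 - log(tan(b)^2 + 1)/3 + 9*exp(-2*b/3)/14


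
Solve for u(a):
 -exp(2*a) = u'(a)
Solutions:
 u(a) = C1 - exp(2*a)/2


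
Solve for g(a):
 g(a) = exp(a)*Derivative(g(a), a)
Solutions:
 g(a) = C1*exp(-exp(-a))


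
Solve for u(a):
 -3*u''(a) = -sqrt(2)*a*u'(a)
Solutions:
 u(a) = C1 + C2*erfi(2^(3/4)*sqrt(3)*a/6)


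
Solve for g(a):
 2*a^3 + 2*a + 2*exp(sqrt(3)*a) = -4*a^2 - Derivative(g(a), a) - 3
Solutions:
 g(a) = C1 - a^4/2 - 4*a^3/3 - a^2 - 3*a - 2*sqrt(3)*exp(sqrt(3)*a)/3


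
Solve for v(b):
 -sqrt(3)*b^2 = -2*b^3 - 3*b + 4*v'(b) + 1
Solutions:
 v(b) = C1 + b^4/8 - sqrt(3)*b^3/12 + 3*b^2/8 - b/4


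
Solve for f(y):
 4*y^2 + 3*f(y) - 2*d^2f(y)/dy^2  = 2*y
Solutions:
 f(y) = C1*exp(-sqrt(6)*y/2) + C2*exp(sqrt(6)*y/2) - 4*y^2/3 + 2*y/3 - 16/9


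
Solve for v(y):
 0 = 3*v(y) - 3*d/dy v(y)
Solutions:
 v(y) = C1*exp(y)


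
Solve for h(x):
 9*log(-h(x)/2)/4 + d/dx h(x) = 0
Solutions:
 4*Integral(1/(log(-_y) - log(2)), (_y, h(x)))/9 = C1 - x


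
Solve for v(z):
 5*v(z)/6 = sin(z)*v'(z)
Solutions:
 v(z) = C1*(cos(z) - 1)^(5/12)/(cos(z) + 1)^(5/12)


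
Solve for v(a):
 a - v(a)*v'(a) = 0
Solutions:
 v(a) = -sqrt(C1 + a^2)
 v(a) = sqrt(C1 + a^2)


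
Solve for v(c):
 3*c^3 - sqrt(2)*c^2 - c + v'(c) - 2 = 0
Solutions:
 v(c) = C1 - 3*c^4/4 + sqrt(2)*c^3/3 + c^2/2 + 2*c


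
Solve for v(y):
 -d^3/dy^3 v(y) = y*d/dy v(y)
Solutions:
 v(y) = C1 + Integral(C2*airyai(-y) + C3*airybi(-y), y)


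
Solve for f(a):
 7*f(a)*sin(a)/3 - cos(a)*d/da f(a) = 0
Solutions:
 f(a) = C1/cos(a)^(7/3)


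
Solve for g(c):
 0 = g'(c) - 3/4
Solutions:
 g(c) = C1 + 3*c/4


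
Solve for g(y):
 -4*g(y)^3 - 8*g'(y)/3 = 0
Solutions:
 g(y) = -sqrt(-1/(C1 - 3*y))
 g(y) = sqrt(-1/(C1 - 3*y))


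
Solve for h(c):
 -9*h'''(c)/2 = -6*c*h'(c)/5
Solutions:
 h(c) = C1 + Integral(C2*airyai(30^(2/3)*c/15) + C3*airybi(30^(2/3)*c/15), c)


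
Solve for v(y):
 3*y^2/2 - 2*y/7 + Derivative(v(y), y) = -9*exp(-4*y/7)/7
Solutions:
 v(y) = C1 - y^3/2 + y^2/7 + 9*exp(-4*y/7)/4


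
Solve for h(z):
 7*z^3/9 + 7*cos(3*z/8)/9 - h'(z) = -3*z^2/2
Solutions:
 h(z) = C1 + 7*z^4/36 + z^3/2 + 56*sin(3*z/8)/27


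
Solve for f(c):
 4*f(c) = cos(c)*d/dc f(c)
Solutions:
 f(c) = C1*(sin(c)^2 + 2*sin(c) + 1)/(sin(c)^2 - 2*sin(c) + 1)


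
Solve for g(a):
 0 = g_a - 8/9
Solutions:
 g(a) = C1 + 8*a/9


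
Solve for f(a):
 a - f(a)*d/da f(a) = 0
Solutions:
 f(a) = -sqrt(C1 + a^2)
 f(a) = sqrt(C1 + a^2)


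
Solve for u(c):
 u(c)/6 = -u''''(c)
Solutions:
 u(c) = (C1*sin(2^(1/4)*3^(3/4)*c/6) + C2*cos(2^(1/4)*3^(3/4)*c/6))*exp(-2^(1/4)*3^(3/4)*c/6) + (C3*sin(2^(1/4)*3^(3/4)*c/6) + C4*cos(2^(1/4)*3^(3/4)*c/6))*exp(2^(1/4)*3^(3/4)*c/6)


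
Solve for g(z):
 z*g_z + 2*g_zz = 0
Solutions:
 g(z) = C1 + C2*erf(z/2)


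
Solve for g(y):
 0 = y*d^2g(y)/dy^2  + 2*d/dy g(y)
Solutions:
 g(y) = C1 + C2/y


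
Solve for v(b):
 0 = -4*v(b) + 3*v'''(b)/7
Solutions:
 v(b) = C3*exp(28^(1/3)*3^(2/3)*b/3) + (C1*sin(28^(1/3)*3^(1/6)*b/2) + C2*cos(28^(1/3)*3^(1/6)*b/2))*exp(-28^(1/3)*3^(2/3)*b/6)


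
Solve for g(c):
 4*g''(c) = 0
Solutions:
 g(c) = C1 + C2*c


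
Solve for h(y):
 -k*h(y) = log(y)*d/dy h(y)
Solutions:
 h(y) = C1*exp(-k*li(y))


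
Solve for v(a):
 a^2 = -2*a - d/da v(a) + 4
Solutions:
 v(a) = C1 - a^3/3 - a^2 + 4*a


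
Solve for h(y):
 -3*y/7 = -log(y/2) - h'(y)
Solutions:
 h(y) = C1 + 3*y^2/14 - y*log(y) + y*log(2) + y


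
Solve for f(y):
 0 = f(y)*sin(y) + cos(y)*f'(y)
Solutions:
 f(y) = C1*cos(y)


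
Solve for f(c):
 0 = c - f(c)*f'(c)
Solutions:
 f(c) = -sqrt(C1 + c^2)
 f(c) = sqrt(C1 + c^2)


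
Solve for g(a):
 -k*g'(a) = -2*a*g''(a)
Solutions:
 g(a) = C1 + a^(re(k)/2 + 1)*(C2*sin(log(a)*Abs(im(k))/2) + C3*cos(log(a)*im(k)/2))


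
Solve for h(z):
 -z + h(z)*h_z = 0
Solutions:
 h(z) = -sqrt(C1 + z^2)
 h(z) = sqrt(C1 + z^2)


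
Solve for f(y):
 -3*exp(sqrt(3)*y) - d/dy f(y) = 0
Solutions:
 f(y) = C1 - sqrt(3)*exp(sqrt(3)*y)


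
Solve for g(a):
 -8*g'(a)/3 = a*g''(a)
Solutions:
 g(a) = C1 + C2/a^(5/3)


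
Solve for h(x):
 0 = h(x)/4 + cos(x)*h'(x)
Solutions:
 h(x) = C1*(sin(x) - 1)^(1/8)/(sin(x) + 1)^(1/8)


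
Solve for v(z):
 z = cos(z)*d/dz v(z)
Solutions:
 v(z) = C1 + Integral(z/cos(z), z)


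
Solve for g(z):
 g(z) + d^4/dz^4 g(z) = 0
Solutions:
 g(z) = (C1*sin(sqrt(2)*z/2) + C2*cos(sqrt(2)*z/2))*exp(-sqrt(2)*z/2) + (C3*sin(sqrt(2)*z/2) + C4*cos(sqrt(2)*z/2))*exp(sqrt(2)*z/2)


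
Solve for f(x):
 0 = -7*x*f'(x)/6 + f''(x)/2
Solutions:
 f(x) = C1 + C2*erfi(sqrt(42)*x/6)


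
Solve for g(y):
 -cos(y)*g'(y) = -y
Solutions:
 g(y) = C1 + Integral(y/cos(y), y)


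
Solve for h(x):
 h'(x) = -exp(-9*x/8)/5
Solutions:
 h(x) = C1 + 8*exp(-9*x/8)/45


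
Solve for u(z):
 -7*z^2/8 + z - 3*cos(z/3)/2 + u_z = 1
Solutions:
 u(z) = C1 + 7*z^3/24 - z^2/2 + z + 9*sin(z/3)/2


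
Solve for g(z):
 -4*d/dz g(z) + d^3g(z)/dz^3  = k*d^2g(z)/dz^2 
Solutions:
 g(z) = C1 + C2*exp(z*(k - sqrt(k^2 + 16))/2) + C3*exp(z*(k + sqrt(k^2 + 16))/2)


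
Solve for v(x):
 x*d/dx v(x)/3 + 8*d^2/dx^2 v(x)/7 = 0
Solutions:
 v(x) = C1 + C2*erf(sqrt(21)*x/12)


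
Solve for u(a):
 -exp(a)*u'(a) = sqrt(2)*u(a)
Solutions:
 u(a) = C1*exp(sqrt(2)*exp(-a))


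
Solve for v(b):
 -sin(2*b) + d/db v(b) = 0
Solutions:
 v(b) = C1 - cos(2*b)/2


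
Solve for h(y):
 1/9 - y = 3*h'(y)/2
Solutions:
 h(y) = C1 - y^2/3 + 2*y/27


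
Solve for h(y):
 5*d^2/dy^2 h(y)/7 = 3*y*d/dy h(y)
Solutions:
 h(y) = C1 + C2*erfi(sqrt(210)*y/10)


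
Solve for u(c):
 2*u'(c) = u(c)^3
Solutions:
 u(c) = -sqrt(-1/(C1 + c))
 u(c) = sqrt(-1/(C1 + c))


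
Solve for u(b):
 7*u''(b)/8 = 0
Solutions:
 u(b) = C1 + C2*b


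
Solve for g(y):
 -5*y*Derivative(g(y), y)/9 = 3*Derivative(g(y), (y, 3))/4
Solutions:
 g(y) = C1 + Integral(C2*airyai(-20^(1/3)*y/3) + C3*airybi(-20^(1/3)*y/3), y)


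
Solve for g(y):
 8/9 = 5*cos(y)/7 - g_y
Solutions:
 g(y) = C1 - 8*y/9 + 5*sin(y)/7


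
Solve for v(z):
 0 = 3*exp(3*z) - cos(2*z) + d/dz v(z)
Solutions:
 v(z) = C1 - exp(3*z) + sin(2*z)/2


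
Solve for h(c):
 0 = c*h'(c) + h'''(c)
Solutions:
 h(c) = C1 + Integral(C2*airyai(-c) + C3*airybi(-c), c)


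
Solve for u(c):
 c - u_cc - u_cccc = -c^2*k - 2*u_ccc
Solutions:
 u(c) = C1 + C4*exp(c) + c^4*k/12 + c^3*(4*k + 1)/6 + c^2*(3*k + 1) + c*(C2 + C3*exp(c))


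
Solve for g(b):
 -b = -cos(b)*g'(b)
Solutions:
 g(b) = C1 + Integral(b/cos(b), b)


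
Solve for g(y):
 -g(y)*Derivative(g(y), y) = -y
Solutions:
 g(y) = -sqrt(C1 + y^2)
 g(y) = sqrt(C1 + y^2)


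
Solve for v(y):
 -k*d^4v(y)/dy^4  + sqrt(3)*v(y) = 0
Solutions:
 v(y) = C1*exp(-3^(1/8)*y*(1/k)^(1/4)) + C2*exp(3^(1/8)*y*(1/k)^(1/4)) + C3*exp(-3^(1/8)*I*y*(1/k)^(1/4)) + C4*exp(3^(1/8)*I*y*(1/k)^(1/4))


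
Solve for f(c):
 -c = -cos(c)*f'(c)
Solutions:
 f(c) = C1 + Integral(c/cos(c), c)


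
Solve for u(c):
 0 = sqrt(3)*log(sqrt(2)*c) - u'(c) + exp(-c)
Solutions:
 u(c) = C1 + sqrt(3)*c*log(c) + sqrt(3)*c*(-1 + log(2)/2) - exp(-c)


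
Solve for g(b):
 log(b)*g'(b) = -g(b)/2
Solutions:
 g(b) = C1*exp(-li(b)/2)


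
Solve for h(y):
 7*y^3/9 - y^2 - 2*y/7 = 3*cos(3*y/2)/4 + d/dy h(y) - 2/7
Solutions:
 h(y) = C1 + 7*y^4/36 - y^3/3 - y^2/7 + 2*y/7 - sin(3*y/2)/2


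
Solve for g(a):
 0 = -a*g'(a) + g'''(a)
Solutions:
 g(a) = C1 + Integral(C2*airyai(a) + C3*airybi(a), a)


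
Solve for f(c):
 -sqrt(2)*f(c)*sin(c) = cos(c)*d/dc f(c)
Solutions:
 f(c) = C1*cos(c)^(sqrt(2))


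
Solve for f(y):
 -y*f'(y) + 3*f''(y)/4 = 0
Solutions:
 f(y) = C1 + C2*erfi(sqrt(6)*y/3)


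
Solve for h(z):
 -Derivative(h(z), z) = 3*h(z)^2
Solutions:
 h(z) = 1/(C1 + 3*z)


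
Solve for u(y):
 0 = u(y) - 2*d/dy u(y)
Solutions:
 u(y) = C1*exp(y/2)


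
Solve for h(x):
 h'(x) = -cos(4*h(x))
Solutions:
 h(x) = -asin((C1 + exp(8*x))/(C1 - exp(8*x)))/4 + pi/4
 h(x) = asin((C1 + exp(8*x))/(C1 - exp(8*x)))/4


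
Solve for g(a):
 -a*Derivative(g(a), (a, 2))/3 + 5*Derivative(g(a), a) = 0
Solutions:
 g(a) = C1 + C2*a^16


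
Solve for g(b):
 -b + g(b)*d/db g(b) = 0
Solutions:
 g(b) = -sqrt(C1 + b^2)
 g(b) = sqrt(C1 + b^2)


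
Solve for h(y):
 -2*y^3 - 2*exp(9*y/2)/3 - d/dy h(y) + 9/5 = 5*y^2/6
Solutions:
 h(y) = C1 - y^4/2 - 5*y^3/18 + 9*y/5 - 4*exp(9*y/2)/27


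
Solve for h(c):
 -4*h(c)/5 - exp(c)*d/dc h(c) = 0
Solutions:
 h(c) = C1*exp(4*exp(-c)/5)


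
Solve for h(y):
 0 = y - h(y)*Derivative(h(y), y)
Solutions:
 h(y) = -sqrt(C1 + y^2)
 h(y) = sqrt(C1 + y^2)


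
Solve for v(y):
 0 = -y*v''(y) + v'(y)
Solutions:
 v(y) = C1 + C2*y^2


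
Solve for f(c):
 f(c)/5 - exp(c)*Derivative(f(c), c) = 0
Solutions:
 f(c) = C1*exp(-exp(-c)/5)


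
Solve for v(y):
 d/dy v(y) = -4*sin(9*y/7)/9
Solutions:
 v(y) = C1 + 28*cos(9*y/7)/81


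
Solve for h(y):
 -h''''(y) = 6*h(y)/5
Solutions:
 h(y) = (C1*sin(10^(3/4)*3^(1/4)*y/10) + C2*cos(10^(3/4)*3^(1/4)*y/10))*exp(-10^(3/4)*3^(1/4)*y/10) + (C3*sin(10^(3/4)*3^(1/4)*y/10) + C4*cos(10^(3/4)*3^(1/4)*y/10))*exp(10^(3/4)*3^(1/4)*y/10)


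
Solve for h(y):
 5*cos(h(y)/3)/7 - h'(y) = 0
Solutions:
 -5*y/7 - 3*log(sin(h(y)/3) - 1)/2 + 3*log(sin(h(y)/3) + 1)/2 = C1


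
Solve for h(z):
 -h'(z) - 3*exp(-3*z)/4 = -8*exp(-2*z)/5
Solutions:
 h(z) = C1 - 4*exp(-2*z)/5 + exp(-3*z)/4


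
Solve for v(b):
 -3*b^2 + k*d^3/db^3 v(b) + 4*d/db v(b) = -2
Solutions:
 v(b) = C1 + C2*exp(-2*b*sqrt(-1/k)) + C3*exp(2*b*sqrt(-1/k)) + b^3/4 - 3*b*k/8 - b/2


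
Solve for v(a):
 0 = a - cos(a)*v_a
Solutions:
 v(a) = C1 + Integral(a/cos(a), a)


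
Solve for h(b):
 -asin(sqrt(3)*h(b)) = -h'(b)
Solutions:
 Integral(1/asin(sqrt(3)*_y), (_y, h(b))) = C1 + b


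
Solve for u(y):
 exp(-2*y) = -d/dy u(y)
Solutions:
 u(y) = C1 + exp(-2*y)/2


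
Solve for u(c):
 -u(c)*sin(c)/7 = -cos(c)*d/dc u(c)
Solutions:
 u(c) = C1/cos(c)^(1/7)


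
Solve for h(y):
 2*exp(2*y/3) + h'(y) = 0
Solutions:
 h(y) = C1 - 3*exp(2*y/3)


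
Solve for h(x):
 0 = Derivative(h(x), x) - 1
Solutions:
 h(x) = C1 + x


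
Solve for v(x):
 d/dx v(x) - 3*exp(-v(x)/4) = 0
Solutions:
 v(x) = 4*log(C1 + 3*x/4)


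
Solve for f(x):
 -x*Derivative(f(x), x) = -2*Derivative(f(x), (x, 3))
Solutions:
 f(x) = C1 + Integral(C2*airyai(2^(2/3)*x/2) + C3*airybi(2^(2/3)*x/2), x)


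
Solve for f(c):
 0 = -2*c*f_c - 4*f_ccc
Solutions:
 f(c) = C1 + Integral(C2*airyai(-2^(2/3)*c/2) + C3*airybi(-2^(2/3)*c/2), c)


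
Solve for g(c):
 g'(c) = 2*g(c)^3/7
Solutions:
 g(c) = -sqrt(14)*sqrt(-1/(C1 + 2*c))/2
 g(c) = sqrt(14)*sqrt(-1/(C1 + 2*c))/2


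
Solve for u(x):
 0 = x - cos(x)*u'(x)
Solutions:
 u(x) = C1 + Integral(x/cos(x), x)


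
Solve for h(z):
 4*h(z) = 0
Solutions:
 h(z) = 0


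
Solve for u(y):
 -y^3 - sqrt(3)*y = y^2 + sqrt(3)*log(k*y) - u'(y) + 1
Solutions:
 u(y) = C1 + y^4/4 + y^3/3 + sqrt(3)*y^2/2 + sqrt(3)*y*log(k*y) + y*(1 - sqrt(3))


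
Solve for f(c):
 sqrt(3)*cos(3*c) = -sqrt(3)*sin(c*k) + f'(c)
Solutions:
 f(c) = C1 + sqrt(3)*sin(3*c)/3 - sqrt(3)*cos(c*k)/k


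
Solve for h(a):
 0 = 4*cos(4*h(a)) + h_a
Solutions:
 h(a) = -asin((C1 + exp(32*a))/(C1 - exp(32*a)))/4 + pi/4
 h(a) = asin((C1 + exp(32*a))/(C1 - exp(32*a)))/4


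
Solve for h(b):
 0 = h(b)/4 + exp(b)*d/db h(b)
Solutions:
 h(b) = C1*exp(exp(-b)/4)


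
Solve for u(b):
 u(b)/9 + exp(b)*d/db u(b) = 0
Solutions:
 u(b) = C1*exp(exp(-b)/9)


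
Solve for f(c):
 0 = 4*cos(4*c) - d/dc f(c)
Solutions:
 f(c) = C1 + sin(4*c)


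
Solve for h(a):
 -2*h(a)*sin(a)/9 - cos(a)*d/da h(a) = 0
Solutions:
 h(a) = C1*cos(a)^(2/9)


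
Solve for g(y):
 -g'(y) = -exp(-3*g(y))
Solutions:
 g(y) = log(C1 + 3*y)/3
 g(y) = log((-3^(1/3) - 3^(5/6)*I)*(C1 + y)^(1/3)/2)
 g(y) = log((-3^(1/3) + 3^(5/6)*I)*(C1 + y)^(1/3)/2)


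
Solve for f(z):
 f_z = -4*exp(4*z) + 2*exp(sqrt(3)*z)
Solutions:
 f(z) = C1 - exp(4*z) + 2*sqrt(3)*exp(sqrt(3)*z)/3


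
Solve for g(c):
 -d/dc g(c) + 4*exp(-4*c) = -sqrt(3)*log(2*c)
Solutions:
 g(c) = C1 + sqrt(3)*c*log(c) + sqrt(3)*c*(-1 + log(2)) - exp(-4*c)


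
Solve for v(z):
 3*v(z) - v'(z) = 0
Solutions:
 v(z) = C1*exp(3*z)


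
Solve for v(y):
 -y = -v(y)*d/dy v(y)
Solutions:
 v(y) = -sqrt(C1 + y^2)
 v(y) = sqrt(C1 + y^2)


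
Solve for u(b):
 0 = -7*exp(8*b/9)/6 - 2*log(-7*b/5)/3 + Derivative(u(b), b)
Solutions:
 u(b) = C1 + 2*b*log(-b)/3 + 2*b*(-log(5) - 1 + log(7))/3 + 21*exp(8*b/9)/16


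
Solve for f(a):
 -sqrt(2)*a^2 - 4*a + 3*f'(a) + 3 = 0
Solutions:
 f(a) = C1 + sqrt(2)*a^3/9 + 2*a^2/3 - a


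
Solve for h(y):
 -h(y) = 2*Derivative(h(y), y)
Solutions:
 h(y) = C1*exp(-y/2)


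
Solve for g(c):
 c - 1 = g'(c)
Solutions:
 g(c) = C1 + c^2/2 - c


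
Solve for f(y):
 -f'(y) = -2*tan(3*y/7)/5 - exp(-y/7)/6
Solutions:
 f(y) = C1 + 7*log(tan(3*y/7)^2 + 1)/15 - 7*exp(-y/7)/6


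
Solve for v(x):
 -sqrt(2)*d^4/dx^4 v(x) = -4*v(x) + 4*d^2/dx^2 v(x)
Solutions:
 v(x) = C1*exp(-2^(1/4)*x*sqrt(-1 + sqrt(1 + sqrt(2)))) + C2*exp(2^(1/4)*x*sqrt(-1 + sqrt(1 + sqrt(2)))) + C3*sin(2^(1/4)*x*sqrt(1 + sqrt(1 + sqrt(2)))) + C4*cosh(2^(1/4)*x*sqrt(-sqrt(1 + sqrt(2)) - 1))


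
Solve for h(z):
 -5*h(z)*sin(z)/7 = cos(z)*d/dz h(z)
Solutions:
 h(z) = C1*cos(z)^(5/7)


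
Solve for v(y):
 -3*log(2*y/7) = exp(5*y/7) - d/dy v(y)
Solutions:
 v(y) = C1 + 3*y*log(y) + 3*y*(-log(7) - 1 + log(2)) + 7*exp(5*y/7)/5


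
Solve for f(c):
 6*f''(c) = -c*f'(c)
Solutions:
 f(c) = C1 + C2*erf(sqrt(3)*c/6)


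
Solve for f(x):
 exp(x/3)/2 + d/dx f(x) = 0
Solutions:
 f(x) = C1 - 3*exp(x/3)/2


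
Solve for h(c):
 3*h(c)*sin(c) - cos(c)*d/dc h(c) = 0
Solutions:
 h(c) = C1/cos(c)^3


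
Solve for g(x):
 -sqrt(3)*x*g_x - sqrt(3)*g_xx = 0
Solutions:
 g(x) = C1 + C2*erf(sqrt(2)*x/2)


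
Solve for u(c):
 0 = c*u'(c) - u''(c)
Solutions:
 u(c) = C1 + C2*erfi(sqrt(2)*c/2)


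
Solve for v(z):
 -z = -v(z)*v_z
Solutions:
 v(z) = -sqrt(C1 + z^2)
 v(z) = sqrt(C1 + z^2)


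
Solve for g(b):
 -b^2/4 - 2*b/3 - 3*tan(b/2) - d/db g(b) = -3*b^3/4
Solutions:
 g(b) = C1 + 3*b^4/16 - b^3/12 - b^2/3 + 6*log(cos(b/2))


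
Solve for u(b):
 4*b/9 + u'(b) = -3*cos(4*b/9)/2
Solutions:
 u(b) = C1 - 2*b^2/9 - 27*sin(4*b/9)/8


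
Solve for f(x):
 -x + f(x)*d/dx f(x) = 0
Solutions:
 f(x) = -sqrt(C1 + x^2)
 f(x) = sqrt(C1 + x^2)


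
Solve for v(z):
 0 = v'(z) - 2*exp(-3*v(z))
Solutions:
 v(z) = log(C1 + 6*z)/3
 v(z) = log((-3^(1/3) - 3^(5/6)*I)*(C1 + 2*z)^(1/3)/2)
 v(z) = log((-3^(1/3) + 3^(5/6)*I)*(C1 + 2*z)^(1/3)/2)


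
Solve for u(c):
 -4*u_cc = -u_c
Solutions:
 u(c) = C1 + C2*exp(c/4)


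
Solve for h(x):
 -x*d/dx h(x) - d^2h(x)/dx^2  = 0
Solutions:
 h(x) = C1 + C2*erf(sqrt(2)*x/2)


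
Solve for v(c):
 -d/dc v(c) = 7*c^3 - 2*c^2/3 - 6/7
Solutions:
 v(c) = C1 - 7*c^4/4 + 2*c^3/9 + 6*c/7


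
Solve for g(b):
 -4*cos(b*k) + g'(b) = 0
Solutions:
 g(b) = C1 + 4*sin(b*k)/k


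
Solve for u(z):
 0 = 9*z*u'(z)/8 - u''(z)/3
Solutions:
 u(z) = C1 + C2*erfi(3*sqrt(3)*z/4)


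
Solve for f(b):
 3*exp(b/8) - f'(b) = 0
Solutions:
 f(b) = C1 + 24*exp(b/8)


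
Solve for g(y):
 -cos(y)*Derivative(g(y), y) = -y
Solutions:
 g(y) = C1 + Integral(y/cos(y), y)


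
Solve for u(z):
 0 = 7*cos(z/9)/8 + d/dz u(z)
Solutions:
 u(z) = C1 - 63*sin(z/9)/8


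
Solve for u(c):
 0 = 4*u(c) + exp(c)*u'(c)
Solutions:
 u(c) = C1*exp(4*exp(-c))


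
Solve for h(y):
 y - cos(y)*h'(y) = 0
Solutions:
 h(y) = C1 + Integral(y/cos(y), y)


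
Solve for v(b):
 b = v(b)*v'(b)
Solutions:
 v(b) = -sqrt(C1 + b^2)
 v(b) = sqrt(C1 + b^2)


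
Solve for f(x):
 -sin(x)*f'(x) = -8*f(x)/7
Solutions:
 f(x) = C1*(cos(x) - 1)^(4/7)/(cos(x) + 1)^(4/7)


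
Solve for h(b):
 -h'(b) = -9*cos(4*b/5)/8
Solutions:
 h(b) = C1 + 45*sin(4*b/5)/32


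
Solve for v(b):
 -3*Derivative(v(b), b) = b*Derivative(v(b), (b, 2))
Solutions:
 v(b) = C1 + C2/b^2


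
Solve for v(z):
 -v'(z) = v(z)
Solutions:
 v(z) = C1*exp(-z)


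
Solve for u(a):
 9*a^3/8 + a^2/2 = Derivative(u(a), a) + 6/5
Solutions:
 u(a) = C1 + 9*a^4/32 + a^3/6 - 6*a/5


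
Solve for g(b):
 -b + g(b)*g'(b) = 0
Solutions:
 g(b) = -sqrt(C1 + b^2)
 g(b) = sqrt(C1 + b^2)


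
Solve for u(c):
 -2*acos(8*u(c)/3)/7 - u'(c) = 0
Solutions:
 Integral(1/acos(8*_y/3), (_y, u(c))) = C1 - 2*c/7


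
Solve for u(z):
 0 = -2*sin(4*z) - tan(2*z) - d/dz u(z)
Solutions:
 u(z) = C1 + log(cos(2*z))/2 + cos(4*z)/2


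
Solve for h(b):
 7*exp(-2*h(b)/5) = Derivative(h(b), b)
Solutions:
 h(b) = 5*log(-sqrt(C1 + 7*b)) - 5*log(5) + 5*log(10)/2
 h(b) = 5*log(C1 + 7*b)/2 - 5*log(5) + 5*log(10)/2


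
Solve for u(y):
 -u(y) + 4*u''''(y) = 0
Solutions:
 u(y) = C1*exp(-sqrt(2)*y/2) + C2*exp(sqrt(2)*y/2) + C3*sin(sqrt(2)*y/2) + C4*cos(sqrt(2)*y/2)


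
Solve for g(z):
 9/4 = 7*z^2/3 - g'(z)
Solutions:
 g(z) = C1 + 7*z^3/9 - 9*z/4


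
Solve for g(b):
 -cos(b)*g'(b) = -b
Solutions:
 g(b) = C1 + Integral(b/cos(b), b)


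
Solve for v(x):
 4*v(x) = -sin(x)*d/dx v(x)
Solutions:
 v(x) = C1*(cos(x)^2 + 2*cos(x) + 1)/(cos(x)^2 - 2*cos(x) + 1)


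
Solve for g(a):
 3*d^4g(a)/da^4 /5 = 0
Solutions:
 g(a) = C1 + C2*a + C3*a^2 + C4*a^3


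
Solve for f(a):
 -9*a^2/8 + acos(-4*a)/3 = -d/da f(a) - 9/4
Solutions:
 f(a) = C1 + 3*a^3/8 - a*acos(-4*a)/3 - 9*a/4 - sqrt(1 - 16*a^2)/12


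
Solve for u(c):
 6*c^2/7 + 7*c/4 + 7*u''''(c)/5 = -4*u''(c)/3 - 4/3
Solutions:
 u(c) = C1 + C2*c + C3*sin(2*sqrt(105)*c/21) + C4*cos(2*sqrt(105)*c/21) - 3*c^4/56 - 7*c^3/32 + 7*c^2/40


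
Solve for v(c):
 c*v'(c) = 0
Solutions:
 v(c) = C1


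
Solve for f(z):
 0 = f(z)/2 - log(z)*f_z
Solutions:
 f(z) = C1*exp(li(z)/2)


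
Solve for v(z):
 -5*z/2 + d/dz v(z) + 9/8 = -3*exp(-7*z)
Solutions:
 v(z) = C1 + 5*z^2/4 - 9*z/8 + 3*exp(-7*z)/7


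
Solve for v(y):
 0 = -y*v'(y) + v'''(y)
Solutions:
 v(y) = C1 + Integral(C2*airyai(y) + C3*airybi(y), y)


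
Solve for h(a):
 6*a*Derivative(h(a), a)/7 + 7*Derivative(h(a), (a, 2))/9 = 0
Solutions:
 h(a) = C1 + C2*erf(3*sqrt(3)*a/7)


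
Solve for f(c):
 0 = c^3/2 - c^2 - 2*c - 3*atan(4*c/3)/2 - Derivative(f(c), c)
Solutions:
 f(c) = C1 + c^4/8 - c^3/3 - c^2 - 3*c*atan(4*c/3)/2 + 9*log(16*c^2 + 9)/16


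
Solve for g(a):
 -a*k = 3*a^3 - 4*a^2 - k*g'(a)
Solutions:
 g(a) = C1 + 3*a^4/(4*k) - 4*a^3/(3*k) + a^2/2


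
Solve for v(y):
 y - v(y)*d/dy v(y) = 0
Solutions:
 v(y) = -sqrt(C1 + y^2)
 v(y) = sqrt(C1 + y^2)


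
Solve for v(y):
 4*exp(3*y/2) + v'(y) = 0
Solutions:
 v(y) = C1 - 8*exp(3*y/2)/3


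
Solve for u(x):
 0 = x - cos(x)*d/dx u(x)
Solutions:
 u(x) = C1 + Integral(x/cos(x), x)


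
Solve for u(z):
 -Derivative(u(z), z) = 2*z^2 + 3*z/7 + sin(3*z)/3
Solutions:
 u(z) = C1 - 2*z^3/3 - 3*z^2/14 + cos(3*z)/9


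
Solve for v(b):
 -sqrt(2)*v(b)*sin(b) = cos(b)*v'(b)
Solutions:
 v(b) = C1*cos(b)^(sqrt(2))


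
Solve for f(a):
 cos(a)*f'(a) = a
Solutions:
 f(a) = C1 + Integral(a/cos(a), a)


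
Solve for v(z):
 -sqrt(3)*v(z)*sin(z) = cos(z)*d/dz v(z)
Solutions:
 v(z) = C1*cos(z)^(sqrt(3))


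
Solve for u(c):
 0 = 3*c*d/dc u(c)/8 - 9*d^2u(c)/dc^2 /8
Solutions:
 u(c) = C1 + C2*erfi(sqrt(6)*c/6)


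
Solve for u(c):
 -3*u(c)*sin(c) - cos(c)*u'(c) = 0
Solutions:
 u(c) = C1*cos(c)^3


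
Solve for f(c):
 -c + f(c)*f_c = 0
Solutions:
 f(c) = -sqrt(C1 + c^2)
 f(c) = sqrt(C1 + c^2)


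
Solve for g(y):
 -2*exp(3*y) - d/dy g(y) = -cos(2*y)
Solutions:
 g(y) = C1 - 2*exp(3*y)/3 + sin(2*y)/2


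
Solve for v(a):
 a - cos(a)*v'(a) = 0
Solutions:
 v(a) = C1 + Integral(a/cos(a), a)


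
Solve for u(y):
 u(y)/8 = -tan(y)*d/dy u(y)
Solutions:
 u(y) = C1/sin(y)^(1/8)


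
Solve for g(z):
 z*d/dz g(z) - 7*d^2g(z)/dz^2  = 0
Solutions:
 g(z) = C1 + C2*erfi(sqrt(14)*z/14)


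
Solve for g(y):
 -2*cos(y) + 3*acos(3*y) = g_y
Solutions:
 g(y) = C1 + 3*y*acos(3*y) - sqrt(1 - 9*y^2) - 2*sin(y)


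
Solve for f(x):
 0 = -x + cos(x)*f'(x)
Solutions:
 f(x) = C1 + Integral(x/cos(x), x)


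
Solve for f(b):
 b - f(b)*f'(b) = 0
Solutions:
 f(b) = -sqrt(C1 + b^2)
 f(b) = sqrt(C1 + b^2)


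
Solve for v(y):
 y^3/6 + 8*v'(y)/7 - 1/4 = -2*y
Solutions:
 v(y) = C1 - 7*y^4/192 - 7*y^2/8 + 7*y/32


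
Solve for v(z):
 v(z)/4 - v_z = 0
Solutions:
 v(z) = C1*exp(z/4)


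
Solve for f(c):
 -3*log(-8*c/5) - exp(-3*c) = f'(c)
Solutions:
 f(c) = C1 - 3*c*log(-c) + 3*c*(-3*log(2) + 1 + log(5)) + exp(-3*c)/3


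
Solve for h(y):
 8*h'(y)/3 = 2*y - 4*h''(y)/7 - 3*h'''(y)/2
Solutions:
 h(y) = C1 + 3*y^2/8 - 9*y/56 + (C2*sin(16*sqrt(3)*y/21) + C3*cos(16*sqrt(3)*y/21))*exp(-4*y/21)


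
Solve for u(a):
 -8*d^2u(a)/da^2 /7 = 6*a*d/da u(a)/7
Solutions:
 u(a) = C1 + C2*erf(sqrt(6)*a/4)


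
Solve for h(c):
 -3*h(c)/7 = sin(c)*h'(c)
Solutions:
 h(c) = C1*(cos(c) + 1)^(3/14)/(cos(c) - 1)^(3/14)


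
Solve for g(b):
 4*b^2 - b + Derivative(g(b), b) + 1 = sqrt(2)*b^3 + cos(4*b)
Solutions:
 g(b) = C1 + sqrt(2)*b^4/4 - 4*b^3/3 + b^2/2 - b + sin(4*b)/4


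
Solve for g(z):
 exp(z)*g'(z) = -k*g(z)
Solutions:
 g(z) = C1*exp(k*exp(-z))


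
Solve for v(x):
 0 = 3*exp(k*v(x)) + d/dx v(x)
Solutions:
 v(x) = Piecewise((log(1/(C1*k + 3*k*x))/k, Ne(k, 0)), (nan, True))
 v(x) = Piecewise((C1 - 3*x, Eq(k, 0)), (nan, True))


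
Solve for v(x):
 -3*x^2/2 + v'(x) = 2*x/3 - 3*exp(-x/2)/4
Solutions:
 v(x) = C1 + x^3/2 + x^2/3 + 3*exp(-x/2)/2


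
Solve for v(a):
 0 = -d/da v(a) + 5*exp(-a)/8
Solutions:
 v(a) = C1 - 5*exp(-a)/8


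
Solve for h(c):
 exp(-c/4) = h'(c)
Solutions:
 h(c) = C1 - 4*exp(-c/4)
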